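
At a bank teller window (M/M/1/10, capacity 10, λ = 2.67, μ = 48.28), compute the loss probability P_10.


ρ = λ/μ = 2.67/48.28 = 0.05530
P_K = (1−ρ)ρ^K/(1−ρ^(K+1)) = (0.9447·2.676e-13)/(1 − 1.480e-14)
= 2.528e-13/1.000000 = 2.528e-13

Final: 2.528e-13


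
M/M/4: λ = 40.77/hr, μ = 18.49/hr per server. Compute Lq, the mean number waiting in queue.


a = λ/μ = 2.2050; ρ = a/4 = 0.5512
P₀ = 0.103978
Lq = P₀·a^c·ρ / (c!·(1−ρ)²) = 0.103978·23.63824·0.5512/(24·0.20138)
= 0.28033

Final: 0.28033


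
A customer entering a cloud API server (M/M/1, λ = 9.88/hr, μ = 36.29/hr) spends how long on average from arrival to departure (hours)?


W = 1/(μ−λ) = 1/(36.29 − 9.88) = 1/26.41 = 0.03786 hr

Final: 0.03786 hr


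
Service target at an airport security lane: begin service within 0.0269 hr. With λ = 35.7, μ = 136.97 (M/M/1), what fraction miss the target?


ρ = 35.7/136.97 = 0.2606
P(Wq > t) = ρ·e^{−(μ−λ)t} = 0.2606·e^{−2.7242}
= 0.2606·0.065601 = 0.017098

Final: 0.017098


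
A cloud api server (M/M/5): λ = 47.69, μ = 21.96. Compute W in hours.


a = 2.1717; ρ = 0.4343; P₀ = 0.112674
Lq = P₀·a^c·ρ/(c!(1−ρ)²) = 0.06156
Wq = Lq/λ = 0.06156/47.69 = 0.001291 hr
W = Wq + 1/μ = 0.001291 + 0.04554 = 0.04683 hr

Final: 0.04683 hr


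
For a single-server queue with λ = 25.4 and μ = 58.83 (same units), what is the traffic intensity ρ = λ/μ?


ρ = λ/μ = 25.4/58.83 = 0.4318

Final: 0.4318


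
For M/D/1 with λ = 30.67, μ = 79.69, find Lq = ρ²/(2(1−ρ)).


ρ = 30.67/79.69 = 0.3849
M/D/1: Lq = ρ²/(2(1−ρ)) = 0.1481/(2·0.6151) = 0.12040

Final: 0.12040


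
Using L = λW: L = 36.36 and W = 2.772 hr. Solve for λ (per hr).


λ = L/W = 36.36/2.772 = 13.1169 /hr

Final: 13.1169 /hr


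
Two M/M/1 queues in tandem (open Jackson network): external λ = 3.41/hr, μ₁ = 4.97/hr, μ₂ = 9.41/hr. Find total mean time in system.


Each node sees arrival rate λ = 3.41/hr (tandem ⇒ throughput preserved).
W₁ = 1/(μ₁−λ) = 1/(4.97−3.41) = 0.64103 hr
W₂ = 1/(μ₂−λ) = 1/(9.41−3.41) = 0.16667 hr
W_total = W₁ + W₂ = 0.64103 + 0.16667 = 0.80769 hr

Final: 0.80769 hr


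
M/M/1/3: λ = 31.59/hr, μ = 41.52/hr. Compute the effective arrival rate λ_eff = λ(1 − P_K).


ρ = 0.7608; P_K = (1−ρ)ρ^3/(1−ρ^4) = 0.158420
λ_eff = λ(1 − P_K) = 31.59·(1 − 0.158420) = 31.59·0.841580 = 26.5855 /hr

Final: 26.5855 /hr


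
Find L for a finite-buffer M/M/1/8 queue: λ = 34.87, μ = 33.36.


ρ = 34.87/33.36 = 1.0453
L = ρ[1 − (K+1)ρ^K + Kρ^(K+1)] / [(1−ρ)(1−ρ^(K+1))]
Numerator: 1.0453·(1 − 9·1.424975 + 8·1.489475) = 0.095143
Denominator: (-0.04526)·(-0.489475) = 0.022155
L = 0.095143/0.022155 = 4.2943

Final: 4.2943


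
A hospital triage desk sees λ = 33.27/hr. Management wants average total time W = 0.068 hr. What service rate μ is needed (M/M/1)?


W = 1/(μ−λ) ⇒ μ − λ = 1/W = 1/0.068 = 14.7059
μ = λ + 1/W = 33.27 + 14.7059 = 47.9759 per hr

Final: 47.9759 /hr


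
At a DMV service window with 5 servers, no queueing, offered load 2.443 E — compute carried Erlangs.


B(5,2.443) = 0.065528 (Erlang-B)
Carried load = a(1 − B) = 2.443·(1 − 0.065528) = 2.443·0.934472 = 2.2829 E

Final: 2.2829 Erlangs


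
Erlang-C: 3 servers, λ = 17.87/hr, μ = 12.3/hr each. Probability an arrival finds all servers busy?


a = λ/μ = 1.4528; ρ = a/3 = 0.4843
P₀ = 0.222258 (from M/M/c formula)
C(c,a) = [a^c/(c!(1−ρ))]·P₀ = [3.06661/(6·0.5157)]·0.222258
= 0.99105·0.222258 = 0.220268

Final: 0.220268


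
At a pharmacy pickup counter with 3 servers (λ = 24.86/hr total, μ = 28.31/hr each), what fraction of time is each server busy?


ρ = λ/(cμ) = 24.86/(3·28.31) = 24.86/84.93 = 0.2927

Final: 0.2927


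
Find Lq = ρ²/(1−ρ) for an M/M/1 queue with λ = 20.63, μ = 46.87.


ρ = 20.63/46.87 = 0.4402
Lq = ρ²/(1−ρ) = 0.1937/0.5598 = 0.3461

Final: 0.3461


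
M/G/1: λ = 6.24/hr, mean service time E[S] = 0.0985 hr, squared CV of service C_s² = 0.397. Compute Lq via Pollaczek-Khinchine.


ρ = λ·E[S] = 6.24·0.0985 = 0.6146
Lq = ρ²(1+C_s²)/(2(1−ρ)) = 0.3778·(1+0.397)/(2·0.3854)
= 0.3778·1.3970/0.7707 = 0.68476

Final: 0.68476


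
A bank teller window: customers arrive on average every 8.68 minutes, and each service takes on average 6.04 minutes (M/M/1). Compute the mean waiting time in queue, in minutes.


λ = 60/8.68 = 6.9124 /hr
μ = 60/6.04 = 9.9338 /hr
ρ = λ/μ = 6.9124/9.9338 = 0.6959
Wq = ρ/(μ−λ) = 0.6959/(9.9338−6.9124) = 0.23031 hr
In minutes: 0.23031·60 = 13.819 min

Final: 13.819 min


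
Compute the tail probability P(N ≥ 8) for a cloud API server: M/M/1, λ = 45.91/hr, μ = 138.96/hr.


ρ = 45.91/138.96 = 0.3304
P(N ≥ n) = ρ^n = 0.3304^8 = 0.0001420

Final: 0.0001420


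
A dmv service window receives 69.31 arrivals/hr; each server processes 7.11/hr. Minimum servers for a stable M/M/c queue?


Stability requires cμ > λ ⇔ c > λ/μ.
λ/μ = 69.31/7.11 = 9.7482
Minimum integer c = ⌊9.7482⌋ + 1 = 10
Check: 10·7.11 = 71.10 > 69.31, while 9·7.11 = 63.99 ≤ 69.31

Final: 10 servers


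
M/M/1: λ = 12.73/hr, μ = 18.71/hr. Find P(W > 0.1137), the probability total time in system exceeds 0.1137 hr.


W ~ Exponential(μ−λ) for M/M/1.
μ − λ = 18.71 − 12.73 = 5.9800
P(W > t) = e^{−(μ−λ)t} = e^{−0.6799} = 0.506654

Final: 0.506654


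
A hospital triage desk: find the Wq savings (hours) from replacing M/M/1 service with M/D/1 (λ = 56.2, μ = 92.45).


ρ = 56.2/92.45 = 0.6079
Wq(M/M/1) = ρ/(μ−λ) = 0.6079/36.25 = 0.01677 hr
Wq(M/D/1) = ρ/(2(μ−λ)) = 0.008385 hr
Savings = 0.01677 − 0.008385 = 0.008385 hr

Final: 0.008385 hr


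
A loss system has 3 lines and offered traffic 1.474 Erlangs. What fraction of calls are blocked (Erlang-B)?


B(c,a) = (a^c/c!) / Σ_{k=0}^{c} a^k/k!
a^3/3! = 0.533754
Σ terms (k=0..3): 1.00000 + 1.47400 + 1.08634 + 0.53375 = 4.094092
B = 0.533754/4.094092 = 0.130372

Final: 0.130372


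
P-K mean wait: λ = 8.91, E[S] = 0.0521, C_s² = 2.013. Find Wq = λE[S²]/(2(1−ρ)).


ρ = λ·E[S] = 8.91·0.0521 = 0.4642
E[S²] = E[S]²(1+C_s²) = 0.0521²·(1+2.013) = 0.008179
Wq = λ·E[S²]/(2(1−ρ)) = 8.91·0.008179/(2·0.5358) = 0.06800 hr

Final: 0.06800 hr


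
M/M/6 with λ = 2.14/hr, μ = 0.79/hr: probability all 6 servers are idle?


a = λ/μ = 2.14/0.79 = 2.7089; ρ = a/c = 0.4515
Σ_{k=0}^{5} a^k/k! (terms k=0..5) = 1.00000 + 2.70886 + 3.66896 + 3.31290 + 2.24355 + 1.21549 = 14.14977
Tail: a^6/(6!(1−ρ)) = 395.11188/(720·0.5485) = 1.00044
P₀ = 1/(14.14977 + 1.00044) = 1/15.15021 = 0.066006

Final: 0.066006


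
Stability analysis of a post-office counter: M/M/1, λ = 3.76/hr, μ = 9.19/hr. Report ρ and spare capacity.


Total capacity cμ = 1·9.19 = 9.19/hr
ρ = λ/(cμ) = 3.76/9.19 = 0.4091
Stable ⇔ ρ < 1: YES
Spare capacity = cμ − λ = 9.19 − 3.76 = 5.43/hr

Final: ρ = 0.4091; stable; margin = 5.43/hr


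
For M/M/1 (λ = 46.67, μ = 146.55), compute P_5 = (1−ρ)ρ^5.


ρ = 46.67/146.55 = 0.3185
P_n = (1−ρ)·ρ^n = (1 − 0.3185)·0.3185^5 = 0.6815·0.003275 = 0.002232

Final: 0.002232


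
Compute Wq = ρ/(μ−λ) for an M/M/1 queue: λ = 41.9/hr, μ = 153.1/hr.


ρ = 41.9/153.1 = 0.2737
Wq = ρ/(μ−λ) = 0.2737/(153.1 − 41.9) = 0.2737/111.20 = 0.002461 hr

Final: 0.002461 hr


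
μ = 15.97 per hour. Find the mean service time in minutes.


Mean service time = 1/μ = 1/15.97 hour = 0.06262 hour
In minutes: 0.06262 × 60 = 3.7570 min

Final: 3.7570 min


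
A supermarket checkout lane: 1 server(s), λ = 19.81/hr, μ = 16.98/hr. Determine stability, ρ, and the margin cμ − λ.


Total capacity cμ = 1·16.98 = 16.98/hr
ρ = λ/(cμ) = 19.81/16.98 = 1.1667
Stable ⇔ ρ < 1: NO
Spare capacity = cμ − λ = 16.98 − 19.81 = -2.83/hr

Final: ρ = 1.1667; unstable; margin = -2.83/hr


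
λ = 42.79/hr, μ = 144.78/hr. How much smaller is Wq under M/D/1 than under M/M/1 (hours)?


ρ = 42.79/144.78 = 0.2956
Wq(M/M/1) = ρ/(μ−λ) = 0.2956/101.99 = 0.002898 hr
Wq(M/D/1) = ρ/(2(μ−λ)) = 0.001449 hr
Savings = 0.002898 − 0.001449 = 0.001449 hr

Final: 0.001449 hr


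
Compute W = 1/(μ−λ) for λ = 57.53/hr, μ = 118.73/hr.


W = 1/(μ−λ) = 1/(118.73 − 57.53) = 1/61.20 = 0.01634 hr

Final: 0.01634 hr


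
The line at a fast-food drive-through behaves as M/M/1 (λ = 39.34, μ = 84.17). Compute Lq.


ρ = 39.34/84.17 = 0.4674
Lq = ρ²/(1−ρ) = 0.2185/0.5326 = 0.4101

Final: 0.4101


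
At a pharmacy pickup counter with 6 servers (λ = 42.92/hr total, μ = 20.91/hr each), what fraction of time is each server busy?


ρ = λ/(cμ) = 42.92/(6·20.91) = 42.92/125.46 = 0.3421

Final: 0.3421


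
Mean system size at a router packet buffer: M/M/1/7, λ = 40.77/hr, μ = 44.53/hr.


ρ = 40.77/44.53 = 0.9156
L = ρ[1 − (K+1)ρ^K + Kρ^(K+1)] / [(1−ρ)(1−ρ^(K+1))]
Numerator: 0.9156·(1 − 8·0.539282 + 7·0.493747) = 0.129981
Denominator: (0.08444)·(0.506253) = 0.042747
L = 0.129981/0.042747 = 3.0407

Final: 3.0407


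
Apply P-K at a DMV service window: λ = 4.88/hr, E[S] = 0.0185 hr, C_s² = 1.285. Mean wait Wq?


ρ = λ·E[S] = 4.88·0.0185 = 0.09028
E[S²] = E[S]²(1+C_s²) = 0.0185²·(1+1.285) = 0.0007820
Wq = λ·E[S²]/(2(1−ρ)) = 4.88·0.0007820/(2·0.9097) = 0.002098 hr

Final: 0.002098 hr


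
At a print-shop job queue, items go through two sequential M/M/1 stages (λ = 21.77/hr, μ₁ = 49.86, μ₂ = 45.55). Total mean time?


Each node sees arrival rate λ = 21.77/hr (tandem ⇒ throughput preserved).
W₁ = 1/(μ₁−λ) = 1/(49.86−21.77) = 0.03560 hr
W₂ = 1/(μ₂−λ) = 1/(45.55−21.77) = 0.04205 hr
W_total = W₁ + W₂ = 0.03560 + 0.04205 = 0.07765 hr

Final: 0.07765 hr


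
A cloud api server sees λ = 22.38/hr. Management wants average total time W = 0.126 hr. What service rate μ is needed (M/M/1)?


W = 1/(μ−λ) ⇒ μ − λ = 1/W = 1/0.126 = 7.9365
μ = λ + 1/W = 22.38 + 7.9365 = 30.3165 per hr

Final: 30.3165 /hr


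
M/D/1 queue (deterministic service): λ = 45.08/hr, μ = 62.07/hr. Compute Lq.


ρ = 45.08/62.07 = 0.7263
M/D/1: Lq = ρ²/(2(1−ρ)) = 0.5275/(2·0.2737) = 0.96352

Final: 0.96352


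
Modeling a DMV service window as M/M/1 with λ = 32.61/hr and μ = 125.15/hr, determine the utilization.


ρ = λ/μ = 32.61/125.15 = 0.2606

Final: 0.2606


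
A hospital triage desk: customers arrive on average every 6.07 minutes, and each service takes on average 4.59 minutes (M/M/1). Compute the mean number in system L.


λ = 60/6.07 = 9.8847 /hr
μ = 60/4.59 = 13.0719 /hr
ρ = λ/μ = 9.8847/13.0719 = 0.7562
L = ρ/(1−ρ) = 0.7562/0.2438 = 3.1014

Final: 3.1014


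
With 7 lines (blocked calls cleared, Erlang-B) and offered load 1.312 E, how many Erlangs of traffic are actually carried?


B(7,1.312) = 0.0003576 (Erlang-B)
Carried load = a(1 − B) = 1.312·(1 − 0.0003576) = 1.312·0.999642 = 1.3115 E

Final: 1.3115 Erlangs


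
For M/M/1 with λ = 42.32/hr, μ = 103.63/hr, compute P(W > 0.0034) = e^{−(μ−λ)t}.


W ~ Exponential(μ−λ) for M/M/1.
μ − λ = 103.63 − 42.32 = 61.3100
P(W > t) = e^{−(μ−λ)t} = e^{−0.2085} = 0.811838

Final: 0.811838


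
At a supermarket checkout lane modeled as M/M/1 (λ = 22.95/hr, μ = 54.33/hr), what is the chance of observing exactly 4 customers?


ρ = 22.95/54.33 = 0.4224
P_n = (1−ρ)·ρ^n = (1 − 0.4224)·0.4224^4 = 0.5776·0.031840 = 0.018390

Final: 0.018390


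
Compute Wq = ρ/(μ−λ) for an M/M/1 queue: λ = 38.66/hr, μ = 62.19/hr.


ρ = 38.66/62.19 = 0.6216
Wq = ρ/(μ−λ) = 0.6216/(62.19 − 38.66) = 0.6216/23.53 = 0.02642 hr

Final: 0.02642 hr


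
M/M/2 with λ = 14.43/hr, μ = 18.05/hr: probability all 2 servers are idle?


a = λ/μ = 14.43/18.05 = 0.7994; ρ = a/c = 0.3997
Σ_{k=0}^{1} a^k/k! (terms k=0..1) = 1.00000 + 0.79945 = 1.79945
Tail: a^2/(2!(1−ρ)) = 0.63911/(2·0.6003) = 0.53235
P₀ = 1/(1.79945 + 0.53235) = 1/2.33180 = 0.428854

Final: 0.428854


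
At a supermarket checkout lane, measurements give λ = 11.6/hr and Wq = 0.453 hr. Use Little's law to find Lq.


Lq = λWq = 11.6·0.453 = 5.2548

Final: 5.2548


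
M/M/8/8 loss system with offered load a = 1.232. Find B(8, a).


B(c,a) = (a^c/c!) / Σ_{k=0}^{c} a^k/k!
a^8/8! = 0.0001316
Σ terms (k=0..8): 1.00000 + 1.23200 + 0.75891 + 0.31166 + 0.09599 + 0.02365 + 0.004857 + 0.0008548 + 0.0001316 = 3.428058
B = 0.0001316/3.428058 = 0.00003840

Final: 0.00003840


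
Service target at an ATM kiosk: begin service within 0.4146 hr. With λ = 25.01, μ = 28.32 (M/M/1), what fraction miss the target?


ρ = 25.01/28.32 = 0.8831
P(Wq > t) = ρ·e^{−(μ−λ)t} = 0.8831·e^{−1.3723}
= 0.8831·0.253517 = 0.223886

Final: 0.223886


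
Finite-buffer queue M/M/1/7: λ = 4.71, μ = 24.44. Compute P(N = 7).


ρ = λ/μ = 4.71/24.44 = 0.1927
P_K = (1−ρ)ρ^K/(1−ρ^(K+1)) = (0.8073·0.000009873)/(1 − 0.000001903)
= 0.000007970/0.999998 = 0.000007970

Final: 0.000007970


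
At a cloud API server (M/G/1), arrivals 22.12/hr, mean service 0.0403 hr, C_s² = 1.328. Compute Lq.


ρ = λ·E[S] = 22.12·0.0403 = 0.8914
Lq = ρ²(1+C_s²)/(2(1−ρ)) = 0.7947·(1+1.328)/(2·0.1086)
= 0.7947·2.3280/0.2171 = 8.52015

Final: 8.52015


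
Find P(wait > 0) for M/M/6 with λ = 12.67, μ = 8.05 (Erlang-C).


a = λ/μ = 1.5739; ρ = a/6 = 0.2623
P₀ = 0.207163 (from M/M/c formula)
C(c,a) = [a^c/(c!(1−ρ))]·P₀ = [15.20143/(720·0.7377)]·0.207163
= 0.02862·0.207163 = 0.005929

Final: 0.005929


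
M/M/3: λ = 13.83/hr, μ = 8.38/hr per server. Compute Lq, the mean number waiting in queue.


a = λ/μ = 1.6504; ρ = a/3 = 0.5501
P₀ = 0.176135
Lq = P₀·a^c·ρ / (c!·(1−ρ)²) = 0.176135·4.49505·0.5501/(6·0.20239)
= 0.35867

Final: 0.35867


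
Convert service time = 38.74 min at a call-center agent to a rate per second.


μ = 1/(service time) in consistent units.
1 second = 0.0166667 min, so μ = 0.0166667/38.74 = 0.0004302 per second

Final: 0.0004302 /sec


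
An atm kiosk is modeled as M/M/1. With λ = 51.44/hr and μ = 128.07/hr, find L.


ρ = λ/μ = 51.44/128.07 = 0.4017
L = ρ/(1−ρ) = 0.4017/(1 − 0.4017) = 0.4017/0.5983 = 0.6713

Final: 0.6713


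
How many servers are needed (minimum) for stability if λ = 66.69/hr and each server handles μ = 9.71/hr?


Stability requires cμ > λ ⇔ c > λ/μ.
λ/μ = 66.69/9.71 = 6.8682
Minimum integer c = ⌊6.8682⌋ + 1 = 7
Check: 7·9.71 = 67.97 > 66.69, while 6·9.71 = 58.26 ≤ 66.69

Final: 7 servers


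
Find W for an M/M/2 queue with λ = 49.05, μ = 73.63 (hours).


a = 0.6662; ρ = 0.3331; P₀ = 0.500280
Lq = P₀·a^c·ρ/(c!(1−ρ)²) = 0.08313
Wq = Lq/λ = 0.08313/49.05 = 0.001695 hr
W = Wq + 1/μ = 0.001695 + 0.01358 = 0.01528 hr

Final: 0.01528 hr


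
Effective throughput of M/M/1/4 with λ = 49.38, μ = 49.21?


ρ = 1.0035; P_K = (1−ρ)ρ^4/(1−ρ^5) = 0.201382
λ_eff = λ(1 − P_K) = 49.38·(1 − 0.201382) = 49.38·0.798618 = 39.4358 /hr

Final: 39.4358 /hr


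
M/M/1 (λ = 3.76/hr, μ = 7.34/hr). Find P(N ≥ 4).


ρ = 3.76/7.34 = 0.5123
P(N ≥ n) = ρ^n = 0.5123^4 = 0.068860

Final: 0.068860


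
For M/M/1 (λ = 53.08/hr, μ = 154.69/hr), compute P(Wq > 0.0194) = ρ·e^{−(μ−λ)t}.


ρ = 53.08/154.69 = 0.3431
P(Wq > t) = ρ·e^{−(μ−λ)t} = 0.3431·e^{−1.9712}
= 0.3431·0.139285 = 0.047794

Final: 0.047794


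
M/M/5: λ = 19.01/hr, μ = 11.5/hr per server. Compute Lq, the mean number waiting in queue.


a = λ/μ = 1.6530; ρ = a/5 = 0.3306
P₀ = 0.190951
Lq = P₀·a^c·ρ / (c!·(1−ρ)²) = 0.190951·12.34302·0.3306/(120·0.44808)
= 0.01449

Final: 0.01449


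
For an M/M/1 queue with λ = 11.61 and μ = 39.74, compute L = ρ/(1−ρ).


ρ = λ/μ = 11.61/39.74 = 0.2921
L = ρ/(1−ρ) = 0.2921/(1 − 0.2921) = 0.2921/0.7079 = 0.4127

Final: 0.4127


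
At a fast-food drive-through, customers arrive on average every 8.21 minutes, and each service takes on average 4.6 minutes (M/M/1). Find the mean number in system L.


λ = 60/8.21 = 7.3082 /hr
μ = 60/4.6 = 13.0435 /hr
ρ = λ/μ = 7.3082/13.0435 = 0.5603
L = ρ/(1−ρ) = 0.5603/0.4397 = 1.2742

Final: 1.2742


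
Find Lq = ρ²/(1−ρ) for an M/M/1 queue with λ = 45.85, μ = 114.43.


ρ = 45.85/114.43 = 0.4007
Lq = ρ²/(1−ρ) = 0.1605/0.5993 = 0.2679

Final: 0.2679


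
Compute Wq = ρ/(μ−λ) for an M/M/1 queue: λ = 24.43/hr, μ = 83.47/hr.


ρ = 24.43/83.47 = 0.2927
Wq = ρ/(μ−λ) = 0.2927/(83.47 − 24.43) = 0.2927/59.04 = 0.004957 hr

Final: 0.004957 hr


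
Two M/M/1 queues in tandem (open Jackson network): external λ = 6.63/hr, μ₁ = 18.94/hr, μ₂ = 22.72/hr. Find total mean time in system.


Each node sees arrival rate λ = 6.63/hr (tandem ⇒ throughput preserved).
W₁ = 1/(μ₁−λ) = 1/(18.94−6.63) = 0.08123 hr
W₂ = 1/(μ₂−λ) = 1/(22.72−6.63) = 0.06215 hr
W_total = W₁ + W₂ = 0.08123 + 0.06215 = 0.14339 hr

Final: 0.14339 hr


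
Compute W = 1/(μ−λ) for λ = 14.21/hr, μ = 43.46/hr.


W = 1/(μ−λ) = 1/(43.46 − 14.21) = 1/29.25 = 0.03419 hr

Final: 0.03419 hr


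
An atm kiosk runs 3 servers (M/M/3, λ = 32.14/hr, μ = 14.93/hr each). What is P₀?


a = λ/μ = 32.14/14.93 = 2.1527; ρ = a/c = 0.7176
Σ_{k=0}^{2} a^k/k! (terms k=0..2) = 1.00000 + 2.15271 + 2.31709 = 5.46980
Tail: a^3/(3!(1−ρ)) = 9.97604/(6·0.2824) = 5.88705
P₀ = 1/(5.46980 + 5.88705) = 1/11.35685 = 0.088053

Final: 0.088053


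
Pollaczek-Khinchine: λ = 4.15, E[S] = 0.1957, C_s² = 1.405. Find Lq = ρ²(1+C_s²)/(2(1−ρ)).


ρ = λ·E[S] = 4.15·0.1957 = 0.8122
Lq = ρ²(1+C_s²)/(2(1−ρ)) = 0.6596·(1+1.405)/(2·0.1878)
= 0.6596·2.4050/0.3757 = 4.22244

Final: 4.22244


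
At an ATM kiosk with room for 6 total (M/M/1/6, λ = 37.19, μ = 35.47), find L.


ρ = 37.19/35.47 = 1.0485
L = ρ[1 − (K+1)ρ^K + Kρ^(K+1)] / [(1−ρ)(1−ρ^(K+1))]
Numerator: 1.0485·(1 − 7·1.328587 + 6·1.393012) = 0.060776
Denominator: (-0.04849)·(-0.393012) = 0.019058
L = 0.060776/0.019058 = 3.1891

Final: 3.1891


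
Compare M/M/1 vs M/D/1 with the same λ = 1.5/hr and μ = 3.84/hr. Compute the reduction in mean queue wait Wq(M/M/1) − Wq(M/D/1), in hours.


ρ = 1.5/3.84 = 0.3906
Wq(M/M/1) = ρ/(μ−λ) = 0.3906/2.34 = 0.16693 hr
Wq(M/D/1) = ρ/(2(μ−λ)) = 0.08347 hr
Savings = 0.16693 − 0.08347 = 0.08347 hr

Final: 0.08347 hr


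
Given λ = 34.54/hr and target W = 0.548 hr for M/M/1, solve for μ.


W = 1/(μ−λ) ⇒ μ − λ = 1/W = 1/0.548 = 1.8248
μ = λ + 1/W = 34.54 + 1.8248 = 36.3648 per hr

Final: 36.3648 /hr


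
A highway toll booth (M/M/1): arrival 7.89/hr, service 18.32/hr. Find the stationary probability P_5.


ρ = 7.89/18.32 = 0.4307
P_n = (1−ρ)·ρ^n = (1 − 0.4307)·0.4307^5 = 0.5693·0.014817 = 0.008436

Final: 0.008436


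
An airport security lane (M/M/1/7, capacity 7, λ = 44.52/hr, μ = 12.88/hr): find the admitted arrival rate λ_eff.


ρ = 3.4565; P_K = (1−ρ)ρ^7/(1−ρ^8) = 0.710727
λ_eff = λ(1 − P_K) = 44.52·(1 − 0.710727) = 44.52·0.289273 = 12.8784 /hr

Final: 12.8784 /hr


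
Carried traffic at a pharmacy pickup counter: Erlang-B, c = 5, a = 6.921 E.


B(5,6.921) = 0.420024 (Erlang-B)
Carried load = a(1 − B) = 6.921·(1 − 0.420024) = 6.921·0.579976 = 4.0140 E

Final: 4.0140 Erlangs


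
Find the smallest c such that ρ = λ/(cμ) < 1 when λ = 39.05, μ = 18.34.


Stability requires cμ > λ ⇔ c > λ/μ.
λ/μ = 39.05/18.34 = 2.1292
Minimum integer c = ⌊2.1292⌋ + 1 = 3
Check: 3·18.34 = 55.02 > 39.05, while 2·18.34 = 36.68 ≤ 39.05

Final: 3 servers


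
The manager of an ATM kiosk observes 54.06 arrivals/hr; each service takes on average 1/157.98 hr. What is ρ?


ρ = λ/μ = 54.06/157.98 = 0.3422

Final: 0.3422


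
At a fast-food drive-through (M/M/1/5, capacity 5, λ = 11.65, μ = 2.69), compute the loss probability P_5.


ρ = λ/μ = 11.65/2.69 = 4.3309
P_K = (1−ρ)ρ^K/(1−ρ^(K+1)) = (-3.3309·1523.590397)/(1 − 6598.449119)
= -5074.858721/-6597.449119 = 0.769215

Final: 0.769215


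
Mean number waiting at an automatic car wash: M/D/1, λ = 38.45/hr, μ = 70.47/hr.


ρ = 38.45/70.47 = 0.5456
M/D/1: Lq = ρ²/(2(1−ρ)) = 0.2977/(2·0.4544) = 0.32759

Final: 0.32759


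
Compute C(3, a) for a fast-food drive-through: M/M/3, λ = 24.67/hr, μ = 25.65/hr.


a = λ/μ = 0.9618; ρ = a/3 = 0.3206
P₀ = 0.378419 (from M/M/c formula)
C(c,a) = [a^c/(c!(1−ρ))]·P₀ = [0.88970/(6·0.6794)]·0.378419
= 0.21826·0.378419 = 0.082592

Final: 0.082592


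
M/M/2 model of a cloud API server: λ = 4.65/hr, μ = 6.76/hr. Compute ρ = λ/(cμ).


ρ = λ/(cμ) = 4.65/(2·6.76) = 4.65/13.52 = 0.3439

Final: 0.3439


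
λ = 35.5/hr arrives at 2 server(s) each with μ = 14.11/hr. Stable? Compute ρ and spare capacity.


Total capacity cμ = 2·14.11 = 28.22/hr
ρ = λ/(cμ) = 35.5/28.22 = 1.2580
Stable ⇔ ρ < 1: NO
Spare capacity = cμ − λ = 28.22 − 35.5 = -7.28/hr

Final: ρ = 1.2580; unstable; margin = -7.28/hr


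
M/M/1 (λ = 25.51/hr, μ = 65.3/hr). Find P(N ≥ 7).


ρ = 25.51/65.3 = 0.3907
P(N ≥ n) = ρ^n = 0.3907^7 = 0.001389

Final: 0.001389


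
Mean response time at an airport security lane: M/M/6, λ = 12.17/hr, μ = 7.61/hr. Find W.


a = 1.5992; ρ = 0.2665; P₀ = 0.201980
Lq = P₀·a^c·ρ/(c!(1−ρ)²) = 0.002325
Wq = Lq/λ = 0.002325/12.17 = 0.0001910 hr
W = Wq + 1/μ = 0.0001910 + 0.13141 = 0.13160 hr

Final: 0.13160 hr


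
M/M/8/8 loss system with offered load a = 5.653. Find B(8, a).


B(c,a) = (a^c/c!) / Σ_{k=0}^{c} a^k/k!
a^8/8! = 25.864933
Σ terms (k=0..8): 1.00000 + 5.65300 + 15.97820 + 30.10826 + 42.55050 + 48.10760 + 45.32538 + 36.60348 + 25.86493 = 251.191358
B = 25.864933/251.191358 = 0.102969

Final: 0.102969


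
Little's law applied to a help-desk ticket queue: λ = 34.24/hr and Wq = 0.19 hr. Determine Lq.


Lq = λWq = 34.24·0.19 = 6.5056

Final: 6.5056


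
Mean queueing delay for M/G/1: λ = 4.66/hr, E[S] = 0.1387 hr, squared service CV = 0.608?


ρ = λ·E[S] = 4.66·0.1387 = 0.6463
E[S²] = E[S]²(1+C_s²) = 0.1387²·(1+0.608) = 0.030934
Wq = λ·E[S²]/(2(1−ρ)) = 4.66·0.030934/(2·0.3537) = 0.20380 hr

Final: 0.20380 hr


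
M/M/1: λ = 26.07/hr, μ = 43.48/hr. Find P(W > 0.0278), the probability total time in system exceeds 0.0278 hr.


W ~ Exponential(μ−λ) for M/M/1.
μ − λ = 43.48 − 26.07 = 17.4100
P(W > t) = e^{−(μ−λ)t} = e^{−0.4840} = 0.616314

Final: 0.616314


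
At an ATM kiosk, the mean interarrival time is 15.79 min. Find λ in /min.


λ = 1/(interarrival time) in consistent units.
1 minute = 1 min, so λ = 1/15.79 = 0.06333 per minute

Final: 0.06333 /min


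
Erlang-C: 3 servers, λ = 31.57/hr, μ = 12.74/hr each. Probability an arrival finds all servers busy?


a = λ/μ = 2.4780; ρ = a/3 = 0.8260
P₀ = 0.047339 (from M/M/c formula)
C(c,a) = [a^c/(c!(1−ρ))]·P₀ = [15.21652/(6·0.1740)]·0.047339
= 14.57583·0.047339 = 0.690008

Final: 0.690008


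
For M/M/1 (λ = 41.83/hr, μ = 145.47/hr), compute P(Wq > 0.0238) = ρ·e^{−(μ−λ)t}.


ρ = 41.83/145.47 = 0.2876
P(Wq > t) = ρ·e^{−(μ−λ)t} = 0.2876·e^{−2.4666}
= 0.2876·0.084870 = 0.024404

Final: 0.024404


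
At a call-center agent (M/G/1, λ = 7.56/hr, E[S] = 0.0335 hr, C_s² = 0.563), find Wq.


ρ = λ·E[S] = 7.56·0.0335 = 0.2533
E[S²] = E[S]²(1+C_s²) = 0.0335²·(1+0.563) = 0.001754
Wq = λ·E[S²]/(2(1−ρ)) = 7.56·0.001754/(2·0.7467) = 0.008879 hr

Final: 0.008879 hr


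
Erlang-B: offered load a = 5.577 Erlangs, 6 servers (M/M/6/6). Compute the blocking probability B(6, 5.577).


B(c,a) = (a^c/c!) / Σ_{k=0}^{c} a^k/k!
a^6/6! = 41.789904
Σ terms (k=0..6): 1.00000 + 5.57700 + 15.55146 + 28.91017 + 40.30801 + 44.95955 + 41.78990 = 178.096101
B = 41.789904/178.096101 = 0.234648

Final: 0.234648


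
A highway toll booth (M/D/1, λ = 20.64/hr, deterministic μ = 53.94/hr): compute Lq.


ρ = 20.64/53.94 = 0.3826
M/D/1: Lq = ρ²/(2(1−ρ)) = 0.1464/(2·0.6174) = 0.11859

Final: 0.11859


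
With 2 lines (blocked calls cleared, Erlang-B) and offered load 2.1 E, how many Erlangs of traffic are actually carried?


B(2,2.1) = 0.415646 (Erlang-B)
Carried load = a(1 − B) = 2.1·(1 − 0.415646) = 2.1·0.584354 = 1.2271 E

Final: 1.2271 Erlangs


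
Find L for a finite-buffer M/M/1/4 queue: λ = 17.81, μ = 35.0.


ρ = 17.81/35.0 = 0.5089
L = ρ[1 − (K+1)ρ^K + Kρ^(K+1)] / [(1−ρ)(1−ρ^(K+1))]
Numerator: 0.5089·(1 − 5·0.067048 + 4·0.034118) = 0.407713
Denominator: (0.4911)·(0.965882) = 0.474386
L = 0.407713/0.474386 = 0.8595

Final: 0.8595


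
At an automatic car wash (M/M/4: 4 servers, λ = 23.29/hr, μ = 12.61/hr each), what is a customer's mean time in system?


a = 1.8469; ρ = 0.4617; P₀ = 0.153766
Lq = P₀·a^c·ρ/(c!(1−ρ)²) = 0.11882
Wq = Lq/λ = 0.11882/23.29 = 0.005102 hr
W = Wq + 1/μ = 0.005102 + 0.07930 = 0.08440 hr

Final: 0.08440 hr


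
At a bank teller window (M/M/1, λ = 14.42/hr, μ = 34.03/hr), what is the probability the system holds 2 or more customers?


ρ = 14.42/34.03 = 0.4237
P(N ≥ n) = ρ^n = 0.4237^2 = 0.179559

Final: 0.179559


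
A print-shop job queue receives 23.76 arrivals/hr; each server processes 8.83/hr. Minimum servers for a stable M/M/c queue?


Stability requires cμ > λ ⇔ c > λ/μ.
λ/μ = 23.76/8.83 = 2.6908
Minimum integer c = ⌊2.6908⌋ + 1 = 3
Check: 3·8.83 = 26.49 > 23.76, while 2·8.83 = 17.66 ≤ 23.76

Final: 3 servers


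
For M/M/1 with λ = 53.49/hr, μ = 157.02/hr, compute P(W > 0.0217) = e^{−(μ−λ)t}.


W ~ Exponential(μ−λ) for M/M/1.
μ − λ = 157.02 − 53.49 = 103.5300
P(W > t) = e^{−(μ−λ)t} = e^{−2.2466} = 0.105758

Final: 0.105758


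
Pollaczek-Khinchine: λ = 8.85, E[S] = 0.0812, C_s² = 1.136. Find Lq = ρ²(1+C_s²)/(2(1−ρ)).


ρ = λ·E[S] = 8.85·0.0812 = 0.7186
Lq = ρ²(1+C_s²)/(2(1−ρ)) = 0.5164·(1+1.136)/(2·0.2814)
= 0.5164·2.1360/0.5628 = 1.96009

Final: 1.96009


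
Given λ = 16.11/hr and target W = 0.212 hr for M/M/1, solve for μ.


W = 1/(μ−λ) ⇒ μ − λ = 1/W = 1/0.212 = 4.7170
μ = λ + 1/W = 16.11 + 4.7170 = 20.8270 per hr

Final: 20.8270 /hr


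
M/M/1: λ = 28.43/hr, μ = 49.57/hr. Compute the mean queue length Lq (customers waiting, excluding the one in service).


ρ = 28.43/49.57 = 0.5735
Lq = ρ²/(1−ρ) = 0.3289/0.4265 = 0.7713

Final: 0.7713


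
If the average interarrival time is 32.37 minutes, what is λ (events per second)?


λ = 1/(interarrival time) in consistent units.
1 second = 0.0166667 min, so λ = 0.0166667/32.37 = 0.0005149 per second

Final: 0.0005149 /sec


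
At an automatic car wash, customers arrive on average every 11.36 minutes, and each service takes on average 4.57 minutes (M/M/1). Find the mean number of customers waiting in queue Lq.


λ = 60/11.36 = 5.2817 /hr
μ = 60/4.57 = 13.1291 /hr
ρ = λ/μ = 5.2817/13.1291 = 0.4023
Lq = ρ²/(1−ρ) = 0.1618/0.5977 = 0.2708

Final: 0.2708


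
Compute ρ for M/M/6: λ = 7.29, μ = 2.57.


ρ = λ/(cμ) = 7.29/(6·2.57) = 7.29/15.42 = 0.4728

Final: 0.4728


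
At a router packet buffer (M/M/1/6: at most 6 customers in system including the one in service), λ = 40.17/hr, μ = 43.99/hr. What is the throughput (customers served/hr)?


ρ = 0.9132; P_K = (1−ρ)ρ^6/(1−ρ^7) = 0.107005
λ_eff = λ(1 − P_K) = 40.17·(1 − 0.107005) = 40.17·0.892995 = 35.8716 /hr

Final: 35.8716 /hr


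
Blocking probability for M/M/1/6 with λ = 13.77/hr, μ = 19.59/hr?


ρ = λ/μ = 13.77/19.59 = 0.7029
P_K = (1−ρ)ρ^K/(1−ρ^(K+1)) = (0.2971·0.120614)/(1 − 0.084781)
= 0.035833/0.915219 = 0.039153

Final: 0.039153


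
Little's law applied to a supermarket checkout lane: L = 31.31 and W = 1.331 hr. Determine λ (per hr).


λ = L/W = 31.31/1.331 = 23.5237 /hr

Final: 23.5237 /hr


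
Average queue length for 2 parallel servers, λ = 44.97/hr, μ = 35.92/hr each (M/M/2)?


a = λ/μ = 1.2519; ρ = a/2 = 0.6260
P₀ = 0.230032
Lq = P₀·a^c·ρ / (c!·(1−ρ)²) = 0.230032·1.56738·0.6260/(2·0.13990)
= 0.80665

Final: 0.80665


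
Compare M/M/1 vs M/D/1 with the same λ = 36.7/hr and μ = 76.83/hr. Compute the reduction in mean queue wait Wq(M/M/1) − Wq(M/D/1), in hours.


ρ = 36.7/76.83 = 0.4777
Wq(M/M/1) = ρ/(μ−λ) = 0.4777/40.13 = 0.01190 hr
Wq(M/D/1) = ρ/(2(μ−λ)) = 0.005952 hr
Savings = 0.01190 − 0.005952 = 0.005952 hr

Final: 0.005952 hr


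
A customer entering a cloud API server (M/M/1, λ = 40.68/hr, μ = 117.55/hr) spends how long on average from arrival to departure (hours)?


W = 1/(μ−λ) = 1/(117.55 − 40.68) = 1/76.87 = 0.01301 hr

Final: 0.01301 hr


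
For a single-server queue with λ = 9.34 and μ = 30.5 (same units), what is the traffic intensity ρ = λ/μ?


ρ = λ/μ = 9.34/30.5 = 0.3062

Final: 0.3062


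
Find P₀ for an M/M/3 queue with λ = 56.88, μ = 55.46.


a = λ/μ = 56.88/55.46 = 1.0256; ρ = a/c = 0.3419
Σ_{k=0}^{2} a^k/k! (terms k=0..2) = 1.00000 + 1.02560 + 0.52593 = 2.55154
Tail: a^3/(3!(1−ρ)) = 1.07880/(6·0.6581) = 0.27320
P₀ = 1/(2.55154 + 0.27320) = 1/2.82473 = 0.354016

Final: 0.354016


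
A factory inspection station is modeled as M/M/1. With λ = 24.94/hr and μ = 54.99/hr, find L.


ρ = λ/μ = 24.94/54.99 = 0.4535
L = ρ/(1−ρ) = 0.4535/(1 − 0.4535) = 0.4535/0.5465 = 0.8300

Final: 0.8300


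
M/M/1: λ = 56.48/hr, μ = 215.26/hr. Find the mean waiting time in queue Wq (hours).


ρ = 56.48/215.26 = 0.2624
Wq = ρ/(μ−λ) = 0.2624/(215.26 − 56.48) = 0.2624/158.78 = 0.001652 hr

Final: 0.001652 hr


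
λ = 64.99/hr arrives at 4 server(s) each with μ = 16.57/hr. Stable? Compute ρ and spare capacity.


Total capacity cμ = 4·16.57 = 66.28/hr
ρ = λ/(cμ) = 64.99/66.28 = 0.9805
Stable ⇔ ρ < 1: YES
Spare capacity = cμ − λ = 66.28 − 64.99 = 1.29/hr

Final: ρ = 0.9805; stable; margin = 1.29/hr


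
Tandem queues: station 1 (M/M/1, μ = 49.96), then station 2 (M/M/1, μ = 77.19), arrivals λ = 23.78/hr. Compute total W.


Each node sees arrival rate λ = 23.78/hr (tandem ⇒ throughput preserved).
W₁ = 1/(μ₁−λ) = 1/(49.96−23.78) = 0.03820 hr
W₂ = 1/(μ₂−λ) = 1/(77.19−23.78) = 0.01872 hr
W_total = W₁ + W₂ = 0.03820 + 0.01872 = 0.05692 hr

Final: 0.05692 hr


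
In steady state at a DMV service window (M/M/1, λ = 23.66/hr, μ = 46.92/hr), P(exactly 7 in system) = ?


ρ = 23.66/46.92 = 0.5043
P_n = (1−ρ)·ρ^n = (1 − 0.5043)·0.5043^7 = 0.4957·0.008291 = 0.004110

Final: 0.004110


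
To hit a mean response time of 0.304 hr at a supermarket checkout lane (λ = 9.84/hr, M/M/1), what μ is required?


W = 1/(μ−λ) ⇒ μ − λ = 1/W = 1/0.304 = 3.2895
μ = λ + 1/W = 9.84 + 3.2895 = 13.1295 per hr

Final: 13.1295 /hr


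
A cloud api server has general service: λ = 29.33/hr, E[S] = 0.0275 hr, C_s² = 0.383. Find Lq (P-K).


ρ = λ·E[S] = 29.33·0.0275 = 0.8066
Lq = ρ²(1+C_s²)/(2(1−ρ)) = 0.6506·(1+0.383)/(2·0.1934)
= 0.6506·1.3830/0.3869 = 2.32578

Final: 2.32578


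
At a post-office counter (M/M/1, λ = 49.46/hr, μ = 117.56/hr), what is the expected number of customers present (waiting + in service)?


ρ = λ/μ = 49.46/117.56 = 0.4207
L = ρ/(1−ρ) = 0.4207/(1 − 0.4207) = 0.4207/0.5793 = 0.7263

Final: 0.7263


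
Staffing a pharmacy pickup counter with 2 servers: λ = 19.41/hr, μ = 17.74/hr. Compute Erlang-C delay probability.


a = λ/μ = 1.0941; ρ = a/2 = 0.5471
P₀ = 0.292767 (from M/M/c formula)
C(c,a) = [a^c/(c!(1−ρ))]·P₀ = [1.19714/(2·0.4529)]·0.292767
= 1.32154·0.292767 = 0.386905

Final: 0.386905


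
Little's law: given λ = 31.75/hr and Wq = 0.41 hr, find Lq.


Lq = λWq = 31.75·0.41 = 13.0175

Final: 13.0175


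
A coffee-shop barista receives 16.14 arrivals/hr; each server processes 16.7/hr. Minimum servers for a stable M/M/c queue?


Stability requires cμ > λ ⇔ c > λ/μ.
λ/μ = 16.14/16.7 = 0.9665
Minimum integer c = ⌊0.9665⌋ + 1 = 1
Check: 1·16.7 = 16.70 > 16.14, while 0·16.7 = 0.00 ≤ 16.14

Final: 1 servers


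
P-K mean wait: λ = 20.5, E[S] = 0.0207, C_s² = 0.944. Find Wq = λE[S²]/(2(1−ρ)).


ρ = λ·E[S] = 20.5·0.0207 = 0.4244
E[S²] = E[S]²(1+C_s²) = 0.0207²·(1+0.944) = 0.0008330
Wq = λ·E[S²]/(2(1−ρ)) = 20.5·0.0008330/(2·0.5756) = 0.01483 hr

Final: 0.01483 hr


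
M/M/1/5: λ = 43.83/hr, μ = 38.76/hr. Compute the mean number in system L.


ρ = 43.83/38.76 = 1.1308
L = ρ[1 − (K+1)ρ^K + Kρ^(K+1)] / [(1−ρ)(1−ρ^(K+1))]
Numerator: 1.1308·(1 − 6·1.849007 + 5·2.090866) = 0.407417
Denominator: (-0.1308)·(-1.090866) = 0.142691
L = 0.407417/0.142691 = 2.8552

Final: 2.8552


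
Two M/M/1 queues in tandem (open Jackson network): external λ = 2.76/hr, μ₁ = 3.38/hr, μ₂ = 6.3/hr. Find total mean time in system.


Each node sees arrival rate λ = 2.76/hr (tandem ⇒ throughput preserved).
W₁ = 1/(μ₁−λ) = 1/(3.38−2.76) = 1.61290 hr
W₂ = 1/(μ₂−λ) = 1/(6.3−2.76) = 0.28249 hr
W_total = W₁ + W₂ = 1.61290 + 0.28249 = 1.89539 hr

Final: 1.89539 hr


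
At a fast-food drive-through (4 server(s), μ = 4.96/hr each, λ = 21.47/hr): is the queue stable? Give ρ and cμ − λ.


Total capacity cμ = 4·4.96 = 19.84/hr
ρ = λ/(cμ) = 21.47/19.84 = 1.0822
Stable ⇔ ρ < 1: NO
Spare capacity = cμ − λ = 19.84 − 21.47 = -1.63/hr

Final: ρ = 1.0822; unstable; margin = -1.63/hr


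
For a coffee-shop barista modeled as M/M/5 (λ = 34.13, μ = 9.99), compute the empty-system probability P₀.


a = λ/μ = 34.13/9.99 = 3.4164; ρ = a/c = 0.6833
Σ_{k=0}^{4} a^k/k! (terms k=0..4) = 1.00000 + 3.41642 + 5.83595 + 6.64601 + 5.67639 = 22.57477
Tail: a^5/(5!(1−ρ)) = 465.42960/(120·0.3167) = 12.24621
P₀ = 1/(22.57477 + 12.24621) = 1/34.82098 = 0.028718

Final: 0.028718


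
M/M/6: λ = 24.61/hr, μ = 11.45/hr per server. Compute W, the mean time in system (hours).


a = 2.1493; ρ = 0.3582; P₀ = 0.116294
Lq = P₀·a^c·ρ/(c!(1−ρ)²) = 0.01385
Wq = Lq/λ = 0.01385/24.61 = 0.0005628 hr
W = Wq + 1/μ = 0.0005628 + 0.08734 = 0.08790 hr

Final: 0.08790 hr


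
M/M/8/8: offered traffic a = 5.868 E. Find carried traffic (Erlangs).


B(8,5.868) = 0.114598 (Erlang-B)
Carried load = a(1 − B) = 5.868·(1 − 0.114598) = 5.868·0.885402 = 5.1955 E

Final: 5.1955 Erlangs


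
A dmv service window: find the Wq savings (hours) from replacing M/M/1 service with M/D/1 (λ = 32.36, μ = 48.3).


ρ = 32.36/48.3 = 0.6700
Wq(M/M/1) = ρ/(μ−λ) = 0.6700/15.94 = 0.04203 hr
Wq(M/D/1) = ρ/(2(μ−λ)) = 0.02102 hr
Savings = 0.04203 − 0.02102 = 0.02102 hr

Final: 0.02102 hr


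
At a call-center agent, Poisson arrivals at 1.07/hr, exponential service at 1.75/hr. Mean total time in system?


W = 1/(μ−λ) = 1/(1.75 − 1.07) = 1/0.6800 = 1.4706 hr

Final: 1.4706 hr


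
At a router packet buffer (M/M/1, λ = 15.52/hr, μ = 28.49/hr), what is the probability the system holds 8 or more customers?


ρ = 15.52/28.49 = 0.5448
P(N ≥ n) = ρ^n = 0.5448^8 = 0.007755

Final: 0.007755


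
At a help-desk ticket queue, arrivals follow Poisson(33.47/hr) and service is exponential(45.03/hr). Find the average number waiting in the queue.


ρ = 33.47/45.03 = 0.7433
Lq = ρ²/(1−ρ) = 0.5525/0.2567 = 2.1520

Final: 2.1520


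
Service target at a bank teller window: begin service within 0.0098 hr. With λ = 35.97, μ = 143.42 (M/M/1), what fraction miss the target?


ρ = 35.97/143.42 = 0.2508
P(Wq > t) = ρ·e^{−(μ−λ)t} = 0.2508·e^{−1.0530}
= 0.2508·0.348886 = 0.087501

Final: 0.087501


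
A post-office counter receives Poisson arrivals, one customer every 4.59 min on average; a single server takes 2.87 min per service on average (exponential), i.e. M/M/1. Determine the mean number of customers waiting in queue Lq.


λ = 60/4.59 = 13.0719 /hr
μ = 60/2.87 = 20.9059 /hr
ρ = λ/μ = 13.0719/20.9059 = 0.6253
Lq = ρ²/(1−ρ) = 0.3910/0.3747 = 1.0433

Final: 1.0433


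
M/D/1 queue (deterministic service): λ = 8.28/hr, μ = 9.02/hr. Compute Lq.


ρ = 8.28/9.02 = 0.9180
M/D/1: Lq = ρ²/(2(1−ρ)) = 0.8427/(2·0.08204) = 5.13561

Final: 5.13561


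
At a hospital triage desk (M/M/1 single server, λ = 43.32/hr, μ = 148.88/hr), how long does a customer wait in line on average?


ρ = 43.32/148.88 = 0.2910
Wq = ρ/(μ−λ) = 0.2910/(148.88 − 43.32) = 0.2910/105.56 = 0.002756 hr

Final: 0.002756 hr


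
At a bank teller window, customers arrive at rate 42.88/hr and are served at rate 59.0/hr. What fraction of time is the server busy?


ρ = λ/μ = 42.88/59.0 = 0.7268

Final: 0.7268


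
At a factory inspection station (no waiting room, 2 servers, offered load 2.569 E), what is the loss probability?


B(c,a) = (a^c/c!) / Σ_{k=0}^{c} a^k/k!
a^2/2! = 3.299880
Σ terms (k=0..2): 1.00000 + 2.56900 + 3.29988 = 6.868880
B = 3.299880/6.868880 = 0.480410

Final: 0.480410


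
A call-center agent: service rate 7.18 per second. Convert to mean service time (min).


Mean service time = 1/μ = 1/7.18 second = 0.13928 second
In minutes: 0.13928 × 0.0166667 = 0.002321 min

Final: 0.002321 min


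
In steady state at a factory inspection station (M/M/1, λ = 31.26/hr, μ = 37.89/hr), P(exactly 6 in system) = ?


ρ = 31.26/37.89 = 0.8250
P_n = (1−ρ)·ρ^n = (1 − 0.8250)·0.8250^6 = 0.1750·0.315345 = 0.055179

Final: 0.055179


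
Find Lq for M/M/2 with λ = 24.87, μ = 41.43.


a = λ/μ = 0.6003; ρ = a/2 = 0.3001
P₀ = 0.538290
Lq = P₀·a^c·ρ / (c!·(1−ρ)²) = 0.538290·0.36035·0.3001/(2·0.48980)
= 0.05943

Final: 0.05943


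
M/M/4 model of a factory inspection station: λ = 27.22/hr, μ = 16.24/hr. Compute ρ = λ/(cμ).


ρ = λ/(cμ) = 27.22/(4·16.24) = 27.22/64.96 = 0.4190

Final: 0.4190


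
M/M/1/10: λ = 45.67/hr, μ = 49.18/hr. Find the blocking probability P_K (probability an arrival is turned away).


ρ = λ/μ = 45.67/49.18 = 0.9286
P_K = (1−ρ)ρ^K/(1−ρ^(K+1)) = (0.07137·0.476897)/(1 − 0.442861)
= 0.034036/0.557139 = 0.061091

Final: 0.061091


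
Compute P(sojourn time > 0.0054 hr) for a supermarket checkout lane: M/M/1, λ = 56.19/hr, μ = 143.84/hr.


W ~ Exponential(μ−λ) for M/M/1.
μ − λ = 143.84 − 56.19 = 87.6500
P(W > t) = e^{−(μ−λ)t} = e^{−0.4733} = 0.622937

Final: 0.622937


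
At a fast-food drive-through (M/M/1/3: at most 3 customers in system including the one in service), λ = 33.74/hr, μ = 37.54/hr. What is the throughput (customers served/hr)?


ρ = 0.8988; P_K = (1−ρ)ρ^3/(1−ρ^4) = 0.211509
λ_eff = λ(1 − P_K) = 33.74·(1 − 0.211509) = 33.74·0.788491 = 26.6037 /hr

Final: 26.6037 /hr


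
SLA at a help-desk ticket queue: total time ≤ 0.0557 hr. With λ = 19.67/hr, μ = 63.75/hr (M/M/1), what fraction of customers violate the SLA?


W ~ Exponential(μ−λ) for M/M/1.
μ − λ = 63.75 − 19.67 = 44.0800
P(W > t) = e^{−(μ−λ)t} = e^{−2.4553} = 0.085841

Final: 0.085841


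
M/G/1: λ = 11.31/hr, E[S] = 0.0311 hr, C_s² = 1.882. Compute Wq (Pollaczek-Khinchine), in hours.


ρ = λ·E[S] = 11.31·0.0311 = 0.3517
E[S²] = E[S]²(1+C_s²) = 0.0311²·(1+1.882) = 0.002787
Wq = λ·E[S²]/(2(1−ρ)) = 11.31·0.002787/(2·0.6483) = 0.02432 hr

Final: 0.02432 hr
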